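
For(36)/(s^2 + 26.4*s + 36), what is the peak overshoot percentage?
Standard form: ωn²/(s²+2ζωn·s+ωn²) → ωn = 6, ζ = 2.2.
ζ ≥ 1, so the response is non-oscillatory: peak overshoot = 0%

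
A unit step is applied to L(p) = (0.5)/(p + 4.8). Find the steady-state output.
FVT: lim_{t→∞} y(t) = lim_{p→0} p*Y(p) where Y(p) = L(p)/p.
= lim_{p→0} L(p) = L(0) = num(0)/den(0) = 0.5/4.8 = 0.1042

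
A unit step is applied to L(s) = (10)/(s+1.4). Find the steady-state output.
FVT: lim_{t→∞} y(t) = lim_{s→0} s*Y(s) where Y(s) = L(s)/s.
= lim_{s→0} L(s) = L(0) = num(0)/den(0) = 10/1.4 = 7.143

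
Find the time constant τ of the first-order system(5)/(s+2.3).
First-order system: τ = -1/pole. Pole = -2.3. τ = -1/(-2.3) = 0.4348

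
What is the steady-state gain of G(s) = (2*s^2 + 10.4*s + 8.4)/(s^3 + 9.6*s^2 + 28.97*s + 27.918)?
DC gain = G(0) = num(0)/den(0) = 8.4/27.918 = 0.3009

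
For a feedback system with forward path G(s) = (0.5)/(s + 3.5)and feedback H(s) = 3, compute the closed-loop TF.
Closed-loop T = G/(1+GH).
Numerator: G_num * H_den = 0.5.
Denominator: G_den * H_den + G_num * H_num = (s + 3.5) + (1.5) = s + 5.
T(s) = (0.5)/(s + 5)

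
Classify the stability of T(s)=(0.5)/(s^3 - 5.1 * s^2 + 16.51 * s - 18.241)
Denominator: s^3 - 5.1*s^2 + 16.51*s - 18.241 = (s - 1.7)(s^2 - 3.4*s + 10.73). Poles: 1.7, 1.7 + 2.8j, 1.7 - 2.8j. Unstable (3 pole(s) in RHP)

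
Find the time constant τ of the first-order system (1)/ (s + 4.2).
First-order system: τ = -1/pole. Pole = -4.2. τ = -1/(-4.2) = 0.2381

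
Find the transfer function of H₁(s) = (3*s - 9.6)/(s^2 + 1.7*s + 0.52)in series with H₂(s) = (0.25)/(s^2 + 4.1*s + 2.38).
Series: H = H₁ · H₂ = (n₁·n₂)/(d₁·d₂).
Num: n₁·n₂ = 0.75*s - 2.4. Den: d₁·d₂ = s^4 + 5.8*s^3 + 9.87*s^2 + 6.178*s + 1.2376.
H(s) = (0.75*s - 2.4)/(s^4 + 5.8*s^3 + 9.87*s^2 + 6.178*s + 1.2376)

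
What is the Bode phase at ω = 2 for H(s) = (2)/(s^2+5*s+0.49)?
Substitute s = j*2: H(j2) = -0.0624999 - 0.178063j.
∠H(j2) = atan2(Im, Re) = atan2(-0.178063, -0.0624999) = -109.34°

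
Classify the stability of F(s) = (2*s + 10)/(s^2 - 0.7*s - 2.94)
Denominator: s^2 - 0.7*s - 2.94 = (s - 2.1)(s + 1.4). Poles: -1.4, 2.1. Unstable (1 pole(s) in RHP)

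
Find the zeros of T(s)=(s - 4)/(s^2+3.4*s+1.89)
Set numerator = 0: s - 4 = 0 → Zeros: 4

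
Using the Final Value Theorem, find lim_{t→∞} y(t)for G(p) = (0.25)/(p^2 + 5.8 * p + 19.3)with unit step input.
FVT: lim_{t→∞} y(t) = lim_{p→0} p*Y(p) where Y(p) = G(p)/p.
= lim_{p→0} G(p) = G(0) = num(0)/den(0) = 0.25/19.3 = 0.01295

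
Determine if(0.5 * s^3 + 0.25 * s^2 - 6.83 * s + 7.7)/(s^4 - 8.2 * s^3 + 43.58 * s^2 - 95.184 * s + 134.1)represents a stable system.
Denominator: s^4 - 8.2*s^3 + 43.58*s^2 - 95.184*s + 134.1 = (s^2 - 5.4*s + 22.5)(s^2 - 2.8*s + 5.96). Poles: 1.4 + 2j, 1.4 - 2j, 2.7 + 3.9j, 2.7 - 3.9j. All Re(p)<0: No (unstable)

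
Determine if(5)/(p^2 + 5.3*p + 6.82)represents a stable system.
Denominator: p^2 + 5.3*p + 6.82 = (p + 2.2)(p + 3.1). Poles: -2.2, -3.1. All Re(p)<0: Yes (stable)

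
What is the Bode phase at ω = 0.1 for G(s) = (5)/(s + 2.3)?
Substitute s = j*0.1: G(j0.1) = 2.16981 - 0.0943396j.
∠G(j0.1) = atan2(Im, Re) = atan2(-0.0943396, 2.16981) = -2.49°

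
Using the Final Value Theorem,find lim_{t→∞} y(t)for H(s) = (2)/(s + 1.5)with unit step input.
FVT: lim_{t→∞} y(t) = lim_{s→0} s*Y(s) where Y(s) = H(s)/s.
= lim_{s→0} H(s) = H(0) = num(0)/den(0) = 2/1.5 = 1.333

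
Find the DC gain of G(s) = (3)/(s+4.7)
DC gain = G(0) = num(0)/den(0) = 3/4.7 = 0.6383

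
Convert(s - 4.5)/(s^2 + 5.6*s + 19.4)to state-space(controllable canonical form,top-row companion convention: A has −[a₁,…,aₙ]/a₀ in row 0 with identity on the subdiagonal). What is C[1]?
Reachable canonical form: C = numerator coefficients (right-aligned, zero-padded to length n).
num = s - 4.5, C = [[1, -4.5]].
C[1] = -4.5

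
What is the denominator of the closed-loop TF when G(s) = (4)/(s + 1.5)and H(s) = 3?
Characteristic poly = G_den * H_den + G_num * H_num = (s + 1.5) + (12) = s + 13.5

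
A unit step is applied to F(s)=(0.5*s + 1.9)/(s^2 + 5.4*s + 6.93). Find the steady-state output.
FVT: lim_{t→∞} y(t) = lim_{s→0} s*Y(s) where Y(s) = F(s)/s.
= lim_{s→0} F(s) = F(0) = num(0)/den(0) = 1.9/6.93 = 0.2742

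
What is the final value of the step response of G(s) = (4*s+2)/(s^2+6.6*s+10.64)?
FVT: lim_{t→∞} y(t) = lim_{s→0} s*Y(s) where Y(s) = G(s)/s.
= lim_{s→0} G(s) = G(0) = num(0)/den(0) = 2/10.64 = 0.188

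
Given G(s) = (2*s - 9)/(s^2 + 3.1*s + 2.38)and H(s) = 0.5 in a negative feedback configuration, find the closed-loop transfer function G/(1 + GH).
Closed-loop T = G/(1+GH).
Numerator: G_num * H_den = 2*s - 9.
Denominator: G_den * H_den + G_num * H_num = (s^2 + 3.1*s + 2.38) + (s - 4.5) = s^2 + 4.1*s - 2.12.
T(s) = (2*s - 9)/(s^2 + 4.1*s - 2.12)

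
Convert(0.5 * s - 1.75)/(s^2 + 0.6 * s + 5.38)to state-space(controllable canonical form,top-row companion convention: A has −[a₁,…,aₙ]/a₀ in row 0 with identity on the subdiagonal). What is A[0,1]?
Reachable canonical form for den = s^2 + 0.6*s + 5.38: top row of A = -[a₁,a₂,...,aₙ]/a₀, ones on the subdiagonal, zeros elsewhere.
A = [[-0.6, -5.38], [1, 0]].
A[0,1] = -5.38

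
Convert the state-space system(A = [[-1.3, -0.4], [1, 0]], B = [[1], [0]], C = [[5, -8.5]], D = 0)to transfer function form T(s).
T(s) = C(sI - A)⁻¹B + D.
Characteristic polynomial det(sI - A) = s^2 + 1.3*s + 0.4.
Numerator from C·adj(sI-A)·B + D·det(sI-A) = 5*s - 8.5.
T(s) = (5*s - 8.5)/(s^2 + 1.3*s + 0.4)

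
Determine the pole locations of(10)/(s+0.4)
Set denominator = 0: s + 0.4 = 0 → Poles: -0.4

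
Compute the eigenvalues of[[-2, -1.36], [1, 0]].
Eigenvalues solve det(λI - A) = 0.
Characteristic polynomial: λ^2 + 2*λ + 1.36 = 0.
Roots: -1 + 0.6j, -1 - 0.6j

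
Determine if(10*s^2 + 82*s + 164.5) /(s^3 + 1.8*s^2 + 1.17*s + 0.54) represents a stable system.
Denominator: s^3 + 1.8*s^2 + 1.17*s + 0.54 = (s + 1.2)(s^2 + 0.6*s + 0.45). Poles: -0.3 + 0.6j, -0.3 - 0.6j, -1.2. All Re(p)<0: Yes (stable)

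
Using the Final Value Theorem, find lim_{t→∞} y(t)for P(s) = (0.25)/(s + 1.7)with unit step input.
FVT: lim_{t→∞} y(t) = lim_{s→0} s*Y(s) where Y(s) = P(s)/s.
= lim_{s→0} P(s) = P(0) = num(0)/den(0) = 0.25/1.7 = 0.1471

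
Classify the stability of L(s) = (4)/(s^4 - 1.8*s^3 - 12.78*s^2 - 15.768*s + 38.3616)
Denominator: s^4 - 1.8*s^3 - 12.78*s^2 - 15.768*s + 38.3616 = (s - 1.2)(s - 4.8)(s^2 + 4.2*s + 6.66). Poles: -2.1 + 1.5j, -2.1 - 1.5j, 1.2, 4.8. Unstable (2 pole(s) in RHP)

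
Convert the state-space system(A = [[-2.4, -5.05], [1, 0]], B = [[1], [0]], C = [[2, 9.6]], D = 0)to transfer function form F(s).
F(s) = C(sI - A)⁻¹B + D.
Characteristic polynomial det(sI - A) = s^2 + 2.4*s + 5.05.
Numerator from C·adj(sI-A)·B + D·det(sI-A) = 2*s + 9.6.
F(s) = (2*s + 9.6)/(s^2 + 2.4*s + 5.05)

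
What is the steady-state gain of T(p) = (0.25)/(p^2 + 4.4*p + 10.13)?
DC gain = T(0) = num(0)/den(0) = 0.25/10.13 = 0.02468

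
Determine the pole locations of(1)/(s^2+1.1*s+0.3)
Set denominator = 0: s^2 + 1.1*s + 0.3 = (s + 0.5)(s + 0.6) = 0 → Poles: -0.5, -0.6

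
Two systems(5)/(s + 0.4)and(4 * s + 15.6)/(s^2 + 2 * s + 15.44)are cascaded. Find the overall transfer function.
Series: H = H₁ · H₂ = (n₁·n₂)/(d₁·d₂).
Num: n₁·n₂ = 20*s + 78. Den: d₁·d₂ = s^3 + 2.4*s^2 + 16.24*s + 6.176.
H(s) = (20*s + 78)/(s^3 + 2.4*s^2 + 16.24*s + 6.176)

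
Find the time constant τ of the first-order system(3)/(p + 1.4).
First-order system: τ = -1/pole. Pole = -1.4. τ = -1/(-1.4) = 0.7143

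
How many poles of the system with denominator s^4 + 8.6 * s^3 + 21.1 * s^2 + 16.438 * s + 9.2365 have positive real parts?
s^4 + 8.6*s^3 + 21.1*s^2 + 16.438*s + 9.2365 = (s + 2.9)(s + 4.9)(s^2 + 0.8*s + 0.65). Poles: -0.4 + 0.7j, -0.4 - 0.7j, -2.9, -4.9. RHP poles (Re>0): 0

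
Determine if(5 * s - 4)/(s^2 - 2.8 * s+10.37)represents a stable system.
Denominator: s^2 - 2.8*s + 10.37. Poles: 1.4 + 2.9j, 1.4 - 2.9j. All Re(p)<0: No (unstable)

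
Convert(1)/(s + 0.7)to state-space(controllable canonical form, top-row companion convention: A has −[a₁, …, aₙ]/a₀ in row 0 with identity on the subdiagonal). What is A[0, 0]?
Reachable canonical form for den = s + 0.7: top row of A = -[a₁,a₂,...,aₙ]/a₀, ones on the subdiagonal, zeros elsewhere.
A = [[-0.7]].
A[0,0] = -0.7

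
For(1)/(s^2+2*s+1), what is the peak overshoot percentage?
Standard form: ωn²/(s²+2ζωn·s+ωn²) → ωn = 1, ζ = 1.
ζ ≥ 1, so the response is non-oscillatory: peak overshoot = 0%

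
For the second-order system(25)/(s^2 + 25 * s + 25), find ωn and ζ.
Standard form: ωn²/(s²+2ζωn·s+ωn²).
const=25=ωn² → ωn=5, s coeff=25=2ζωn → ζ=2.5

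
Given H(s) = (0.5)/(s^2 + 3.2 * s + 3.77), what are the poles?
Set denominator = 0: s^2 + 3.2*s + 3.77 = 0 → Poles: -1.6 + 1.1j, -1.6 - 1.1j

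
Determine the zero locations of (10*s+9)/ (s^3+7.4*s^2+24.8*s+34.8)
Set numerator = 0: 10*s + 9 = 0 → Zeros: -0.9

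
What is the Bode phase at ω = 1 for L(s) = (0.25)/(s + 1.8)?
Substitute s = j*1: L(j1) = 0.106132 - 0.0589623j.
∠L(j1) = atan2(Im, Re) = atan2(-0.0589623, 0.106132) = -29.05°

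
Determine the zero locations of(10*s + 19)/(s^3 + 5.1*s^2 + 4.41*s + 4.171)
Set numerator = 0: 10*s + 19 = 0 → Zeros: -1.9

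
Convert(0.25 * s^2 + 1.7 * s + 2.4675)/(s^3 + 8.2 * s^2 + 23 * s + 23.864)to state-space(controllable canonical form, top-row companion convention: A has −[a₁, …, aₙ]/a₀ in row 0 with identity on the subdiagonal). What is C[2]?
Reachable canonical form: C = numerator coefficients (right-aligned, zero-padded to length n).
num = 0.25*s^2 + 1.7*s + 2.4675, C = [[0.25, 1.7, 2.4675]].
C[2] = 2.4675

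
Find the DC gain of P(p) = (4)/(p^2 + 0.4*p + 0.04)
DC gain = P(0) = num(0)/den(0) = 4/0.04 = 100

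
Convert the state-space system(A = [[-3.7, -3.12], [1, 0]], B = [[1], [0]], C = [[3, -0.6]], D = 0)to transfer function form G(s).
G(s) = C(sI - A)⁻¹B + D.
Characteristic polynomial det(sI - A) = s^2 + 3.7*s + 3.12.
Numerator from C·adj(sI-A)·B + D·det(sI-A) = 3*s - 0.6.
G(s) = (3*s - 0.6)/(s^2 + 3.7*s + 3.12)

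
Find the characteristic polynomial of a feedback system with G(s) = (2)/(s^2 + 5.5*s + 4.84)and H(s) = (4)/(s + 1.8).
Characteristic poly = G_den * H_den + G_num * H_num = (s^3 + 7.3*s^2 + 14.74*s + 8.712) + (8) = s^3 + 7.3*s^2 + 14.74*s + 16.712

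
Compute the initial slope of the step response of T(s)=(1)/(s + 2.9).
IVT: y'(0⁺) = lim_{s→∞} s²·Y(s) = lim_{s→∞} s·T(s).
deg(num) = 0, deg(den) = 1, relative degree = 1, so s·T(s) → (leading num)/(leading den) = 1/1 = 1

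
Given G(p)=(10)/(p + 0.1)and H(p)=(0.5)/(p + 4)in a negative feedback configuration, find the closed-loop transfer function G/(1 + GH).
Closed-loop T = G/(1+GH).
Numerator: G_num * H_den = 10*p + 40.
Denominator: G_den * H_den + G_num * H_num = (p^2 + 4.1*p + 0.4) + (5) = p^2 + 4.1*p + 5.4.
T(p) = (10*p + 40)/(p^2 + 4.1*p + 5.4)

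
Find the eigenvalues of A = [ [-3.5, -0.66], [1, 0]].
Eigenvalues solve det(λI - A) = 0.
Characteristic polynomial: λ^2 + 3.5*λ + 0.66 = 0.
Factor: (λ + 0.2)(λ + 3.3) = 0.
Roots: -0.2, -3.3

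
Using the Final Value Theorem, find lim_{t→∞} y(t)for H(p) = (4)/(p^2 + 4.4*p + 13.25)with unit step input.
FVT: lim_{t→∞} y(t) = lim_{p→0} p*Y(p) where Y(p) = H(p)/p.
= lim_{p→0} H(p) = H(0) = num(0)/den(0) = 4/13.25 = 0.3019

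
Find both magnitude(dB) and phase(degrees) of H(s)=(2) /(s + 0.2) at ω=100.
Substitute s = j*100: H(j100) = 3.99998e-05 - 0.0199999j.
|H| = 20*log₁₀(sqrt(Re²+Im²)) = -33.98 dB.
∠H = atan2(Im, Re) = -89.89°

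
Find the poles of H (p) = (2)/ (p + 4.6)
Set denominator = 0: p + 4.6 = 0 → Poles: -4.6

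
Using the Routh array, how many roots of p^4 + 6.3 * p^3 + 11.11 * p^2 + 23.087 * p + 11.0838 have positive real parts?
Routh array:
p^4: [1, 11.11, 11.0838]; p^3: [6.3, 23.087]; p^2: [7.4454, 11.0838]; p^1: [13.7083]; p^0: [11.0838]
First column: [1, 6.3, 7.4454, 13.7083, 11.0838]. Sign changes = RHP roots = 0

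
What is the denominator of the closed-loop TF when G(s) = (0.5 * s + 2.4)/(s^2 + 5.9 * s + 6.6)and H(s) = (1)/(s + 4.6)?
Characteristic poly = G_den * H_den + G_num * H_num = (s^3 + 10.5*s^2 + 33.74*s + 30.36) + (0.5*s + 2.4) = s^3 + 10.5*s^2 + 34.24*s + 32.76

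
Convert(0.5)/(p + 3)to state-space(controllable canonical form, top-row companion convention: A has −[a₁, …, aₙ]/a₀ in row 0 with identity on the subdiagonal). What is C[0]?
Reachable canonical form: C = numerator coefficients (right-aligned, zero-padded to length n).
num = 0.5, C = [[0.5]].
C[0] = 0.5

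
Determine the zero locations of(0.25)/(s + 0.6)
Numerator is a nonzero constant (0.25) → Zeros: none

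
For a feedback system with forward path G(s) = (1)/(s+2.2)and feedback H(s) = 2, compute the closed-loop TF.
Closed-loop T = G/(1+GH).
Numerator: G_num * H_den = 1.
Denominator: G_den * H_den + G_num * H_num = (s + 2.2) + (2) = s + 4.2.
T(s) = (1)/(s + 4.2)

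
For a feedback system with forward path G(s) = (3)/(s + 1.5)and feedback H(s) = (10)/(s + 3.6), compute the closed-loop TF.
Closed-loop T = G/(1+GH).
Numerator: G_num * H_den = 3*s + 10.8.
Denominator: G_den * H_den + G_num * H_num = (s^2 + 5.1*s + 5.4) + (30) = s^2 + 5.1*s + 35.4.
T(s) = (3*s + 10.8)/(s^2 + 5.1*s + 35.4)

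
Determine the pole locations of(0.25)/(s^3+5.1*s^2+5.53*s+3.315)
Set denominator = 0: s^3 + 5.1*s^2 + 5.53*s + 3.315 = (s + 3.9)(s^2 + 1.2*s + 0.85) = 0 → Poles: -0.6 + 0.7j, -0.6 - 0.7j, -3.9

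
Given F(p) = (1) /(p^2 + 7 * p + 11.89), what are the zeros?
Numerator is a nonzero constant (1) → Zeros: none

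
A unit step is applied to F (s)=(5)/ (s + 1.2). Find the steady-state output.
FVT: lim_{t→∞} y(t) = lim_{s→0} s*Y(s) where Y(s) = F(s)/s.
= lim_{s→0} F(s) = F(0) = num(0)/den(0) = 5/1.2 = 4.167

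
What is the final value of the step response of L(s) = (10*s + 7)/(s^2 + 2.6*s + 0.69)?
FVT: lim_{t→∞} y(t) = lim_{s→0} s*Y(s) where Y(s) = L(s)/s.
= lim_{s→0} L(s) = L(0) = num(0)/den(0) = 7/0.69 = 10.14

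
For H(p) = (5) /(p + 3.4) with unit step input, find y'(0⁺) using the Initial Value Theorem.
IVT: y'(0⁺) = lim_{p→∞} p²·Y(p) = lim_{p→∞} p·H(p).
deg(num) = 0, deg(den) = 1, relative degree = 1, so p·H(p) → (leading num)/(leading den) = 5/1 = 5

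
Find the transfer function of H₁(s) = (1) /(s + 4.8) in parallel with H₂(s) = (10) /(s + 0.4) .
Parallel: H = H₁ + H₂ = (n₁·d₂ + n₂·d₁)/(d₁·d₂).
n₁·d₂ = s + 0.4. n₂·d₁ = 10*s + 48. Sum = 11*s + 48.4. d₁·d₂ = s^2 + 5.2*s + 1.92.
H(s) = (11*s + 48.4)/(s^2 + 5.2*s + 1.92)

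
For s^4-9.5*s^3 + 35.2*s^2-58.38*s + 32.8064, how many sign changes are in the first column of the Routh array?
Routh array:
s^4: [1, 35.2, 32.8064]; s^3: [-9.5, -58.38]; s^2: [29.0547, 32.8064]; s^1: [-47.6533]; s^0: [32.8064]
First column: [1, -9.5, 29.0547, -47.6533, 32.8064]. Sign changes = 4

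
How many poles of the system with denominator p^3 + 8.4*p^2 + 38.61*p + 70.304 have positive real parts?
p^3 + 8.4*p^2 + 38.61*p + 70.304 = (p + 3.2)(p^2 + 5.2*p + 21.97). Poles: -2.6 + 3.9j, -2.6 - 3.9j, -3.2. RHP poles (Re>0): 0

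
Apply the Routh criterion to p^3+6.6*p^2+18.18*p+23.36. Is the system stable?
Routh array:
p^3: [1, 18.18]; p^2: [6.6, 23.36]; p^1: [14.6406]; p^0: [23.36]
First column: [1, 6.6, 14.6406, 23.36]. Sign changes = 0.
Yes, stable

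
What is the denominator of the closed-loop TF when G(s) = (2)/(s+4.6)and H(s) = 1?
Characteristic poly = G_den * H_den + G_num * H_num = (s + 4.6) + (2) = s + 6.6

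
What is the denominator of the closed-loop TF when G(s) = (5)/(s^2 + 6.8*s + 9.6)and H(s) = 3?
Characteristic poly = G_den * H_den + G_num * H_num = (s^2 + 6.8*s + 9.6) + (15) = s^2 + 6.8*s + 24.6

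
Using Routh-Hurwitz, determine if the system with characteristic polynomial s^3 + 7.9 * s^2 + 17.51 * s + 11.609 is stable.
Routh array:
s^3: [1, 17.51]; s^2: [7.9, 11.609]; s^1: [16.0405]; s^0: [11.609]
First column: [1, 7.9, 16.0405, 11.609]. Sign changes = 0.
Yes, stable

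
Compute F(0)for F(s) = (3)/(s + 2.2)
DC gain = F(0) = num(0)/den(0) = 3/2.2 = 1.364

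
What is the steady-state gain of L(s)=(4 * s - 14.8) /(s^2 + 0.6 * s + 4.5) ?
DC gain = L(0) = num(0)/den(0) = -14.8/4.5 = -3.289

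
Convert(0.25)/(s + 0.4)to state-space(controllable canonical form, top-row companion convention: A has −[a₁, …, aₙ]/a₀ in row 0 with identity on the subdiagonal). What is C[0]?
Reachable canonical form: C = numerator coefficients (right-aligned, zero-padded to length n).
num = 0.25, C = [[0.25]].
C[0] = 0.25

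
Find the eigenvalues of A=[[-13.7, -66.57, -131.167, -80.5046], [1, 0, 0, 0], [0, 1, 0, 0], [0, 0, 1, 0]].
Eigenvalues solve det(λI - A) = 0.
Characteristic polynomial: λ^4 + 13.7*λ^3 + 66.57*λ^2 + 131.167*λ + 80.5046 = 0.
Factor: (λ + 3.7)(λ + 1.1)(λ + 4.3)(λ + 4.6) = 0.
Roots: -1.1, -3.7, -4.3, -4.6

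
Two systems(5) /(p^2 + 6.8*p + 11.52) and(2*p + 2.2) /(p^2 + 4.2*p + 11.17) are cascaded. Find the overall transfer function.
Series: H = H₁ · H₂ = (n₁·n₂)/(d₁·d₂).
Num: n₁·n₂ = 10*p + 11. Den: d₁·d₂ = p^4 + 11*p^3 + 51.25*p^2 + 124.34*p + 128.6784.
H(p) = (10*p + 11)/(p^4 + 11*p^3 + 51.25*p^2 + 124.34*p + 128.6784)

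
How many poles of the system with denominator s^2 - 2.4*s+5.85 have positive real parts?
Poles: 1.2 + 2.1j, 1.2 - 2.1j. RHP poles (Re>0): 2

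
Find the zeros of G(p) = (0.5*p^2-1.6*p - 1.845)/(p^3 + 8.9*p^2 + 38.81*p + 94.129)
Set numerator = 0: 0.5*p^2 - 1.6*p - 1.845 = 0.5*(p - 4.1)(p + 0.9) = 0 → Zeros: -0.9, 4.1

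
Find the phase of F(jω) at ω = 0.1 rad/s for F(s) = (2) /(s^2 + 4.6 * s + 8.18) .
Substitute s = j*0.1: F(j0.1) = 0.244024 - 0.0137394j.
∠F(j0.1) = atan2(Im, Re) = atan2(-0.0137394, 0.244024) = -3.22°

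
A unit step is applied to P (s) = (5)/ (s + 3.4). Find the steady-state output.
FVT: lim_{t→∞} y(t) = lim_{s→0} s*Y(s) where Y(s) = P(s)/s.
= lim_{s→0} P(s) = P(0) = num(0)/den(0) = 5/3.4 = 1.471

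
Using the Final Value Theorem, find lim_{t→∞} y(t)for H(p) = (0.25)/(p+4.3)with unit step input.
FVT: lim_{t→∞} y(t) = lim_{p→0} p*Y(p) where Y(p) = H(p)/p.
= lim_{p→0} H(p) = H(0) = num(0)/den(0) = 0.25/4.3 = 0.05814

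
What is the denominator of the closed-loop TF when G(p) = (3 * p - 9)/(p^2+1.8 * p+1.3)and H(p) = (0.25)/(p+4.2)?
Characteristic poly = G_den * H_den + G_num * H_num = (p^3 + 6*p^2 + 8.86*p + 5.46) + (0.75*p - 2.25) = p^3 + 6*p^2 + 9.61*p + 3.21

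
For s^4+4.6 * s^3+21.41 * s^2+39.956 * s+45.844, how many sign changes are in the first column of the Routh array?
Routh array:
s^4: [1, 21.41, 45.844]; s^3: [4.6, 39.956]; s^2: [12.7239, 45.844]; s^1: [23.3823]; s^0: [45.844]
First column: [1, 4.6, 12.7239, 23.3823, 45.844]. Sign changes = 0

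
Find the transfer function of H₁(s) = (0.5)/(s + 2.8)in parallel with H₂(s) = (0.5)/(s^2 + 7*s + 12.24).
Parallel: H = H₁ + H₂ = (n₁·d₂ + n₂·d₁)/(d₁·d₂).
n₁·d₂ = 0.5*s^2 + 3.5*s + 6.12. n₂·d₁ = 0.5*s + 1.4. Sum = 0.5*s^2 + 4*s + 7.52. d₁·d₂ = s^3 + 9.8*s^2 + 31.84*s + 34.272.
H(s) = (0.5*s^2 + 4*s + 7.52)/(s^3 + 9.8*s^2 + 31.84*s + 34.272)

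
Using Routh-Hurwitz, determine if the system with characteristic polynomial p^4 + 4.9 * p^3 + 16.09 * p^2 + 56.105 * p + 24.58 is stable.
Routh array:
p^4: [1, 16.09, 24.58]; p^3: [4.9, 56.105]; p^2: [4.64, 24.58]; p^1: [30.1477]; p^0: [24.58]
First column: [1, 4.9, 4.64, 30.1477, 24.58]. Sign changes = 0.
Yes, stable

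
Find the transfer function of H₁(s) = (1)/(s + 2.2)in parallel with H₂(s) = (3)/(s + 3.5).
Parallel: H = H₁ + H₂ = (n₁·d₂ + n₂·d₁)/(d₁·d₂).
n₁·d₂ = s + 3.5. n₂·d₁ = 3*s + 6.6. Sum = 4*s + 10.1. d₁·d₂ = s^2 + 5.7*s + 7.7.
H(s) = (4*s + 10.1)/(s^2 + 5.7*s + 7.7)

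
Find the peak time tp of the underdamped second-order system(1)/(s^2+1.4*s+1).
Standard form: ωn²/(s²+2ζωn·s+ωn²) → ωn = 1, ζ = 0.7.
ωd = ωn·√(1-ζ²) = 1·√(1-0.7²) = 0.7141.
tp = π/ωd = π/0.7141 = 4.399 s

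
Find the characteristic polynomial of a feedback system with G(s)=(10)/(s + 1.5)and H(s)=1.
Characteristic poly = G_den * H_den + G_num * H_num = (s + 1.5) + (10) = s + 11.5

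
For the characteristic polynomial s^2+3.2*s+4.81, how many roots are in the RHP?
Poles: -1.6 + 1.5j, -1.6 - 1.5j. RHP poles (Re>0): 0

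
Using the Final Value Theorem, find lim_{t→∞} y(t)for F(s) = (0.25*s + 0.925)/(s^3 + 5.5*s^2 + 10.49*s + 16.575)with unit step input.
FVT: lim_{t→∞} y(t) = lim_{s→0} s*Y(s) where Y(s) = F(s)/s.
= lim_{s→0} F(s) = F(0) = num(0)/den(0) = 0.925/16.575 = 0.05581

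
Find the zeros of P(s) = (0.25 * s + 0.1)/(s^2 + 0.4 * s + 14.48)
Set numerator = 0: 0.25*s + 0.1 = 0 → Zeros: -0.4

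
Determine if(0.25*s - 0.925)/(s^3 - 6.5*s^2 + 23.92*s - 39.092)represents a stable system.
Denominator: s^3 - 6.5*s^2 + 23.92*s - 39.092 = (s - 2.9)(s^2 - 3.6*s + 13.48). Poles: 1.8 + 3.2j, 1.8 - 3.2j, 2.9. All Re(p)<0: No (unstable)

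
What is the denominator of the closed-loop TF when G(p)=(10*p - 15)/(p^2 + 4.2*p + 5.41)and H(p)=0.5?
Characteristic poly = G_den * H_den + G_num * H_num = (p^2 + 4.2*p + 5.41) + (5*p - 7.5) = p^2 + 9.2*p - 2.09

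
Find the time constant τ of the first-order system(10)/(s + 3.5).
First-order system: τ = -1/pole. Pole = -3.5. τ = -1/(-3.5) = 0.2857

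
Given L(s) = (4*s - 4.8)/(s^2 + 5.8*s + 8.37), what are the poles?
Set denominator = 0: s^2 + 5.8*s + 8.37 = (s + 3.1)(s + 2.7) = 0 → Poles: -2.7, -3.1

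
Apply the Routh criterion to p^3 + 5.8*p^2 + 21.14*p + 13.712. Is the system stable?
Routh array:
p^3: [1, 21.14]; p^2: [5.8, 13.712]; p^1: [18.7759]; p^0: [13.712]
First column: [1, 5.8, 18.7759, 13.712]. Sign changes = 0.
Yes, stable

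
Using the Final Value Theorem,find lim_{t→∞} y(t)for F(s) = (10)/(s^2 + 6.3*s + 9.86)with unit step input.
FVT: lim_{t→∞} y(t) = lim_{s→0} s*Y(s) where Y(s) = F(s)/s.
= lim_{s→0} F(s) = F(0) = num(0)/den(0) = 10/9.86 = 1.014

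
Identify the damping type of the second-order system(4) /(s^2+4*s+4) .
Standard form: ωn²/(s²+2ζωn·s+ωn²) gives ωn=2, ζ=1.
Critically damped (ζ = 1)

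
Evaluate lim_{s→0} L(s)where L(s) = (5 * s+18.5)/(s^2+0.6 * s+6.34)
DC gain = L(0) = num(0)/den(0) = 18.5/6.34 = 2.918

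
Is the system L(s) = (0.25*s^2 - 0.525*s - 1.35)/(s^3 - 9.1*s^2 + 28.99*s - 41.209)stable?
Denominator: s^3 - 9.1*s^2 + 28.99*s - 41.209 = (s - 4.9)(s^2 - 4.2*s + 8.41). Poles: 2.1 + 2j, 2.1 - 2j, 4.9. All Re(p)<0: No (unstable)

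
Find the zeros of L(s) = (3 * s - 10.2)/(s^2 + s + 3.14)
Set numerator = 0: 3*s - 10.2 = 0 → Zeros: 3.4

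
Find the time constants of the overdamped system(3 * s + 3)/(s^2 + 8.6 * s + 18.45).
Overdamped: real poles at -4.1, -4.5. τ = -1/pole → τ₁ = 0.2439, τ₂ = 0.2222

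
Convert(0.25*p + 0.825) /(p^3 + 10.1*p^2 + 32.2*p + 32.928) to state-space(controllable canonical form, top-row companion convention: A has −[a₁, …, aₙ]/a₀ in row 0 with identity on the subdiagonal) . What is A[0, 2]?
Reachable canonical form for den = p^3 + 10.1*p^2 + 32.2*p + 32.928: top row of A = -[a₁,a₂,...,aₙ]/a₀, ones on the subdiagonal, zeros elsewhere.
A = [[-10.1, -32.2, -32.928], [1, 0, 0], [0, 1, 0]].
A[0,2] = -32.928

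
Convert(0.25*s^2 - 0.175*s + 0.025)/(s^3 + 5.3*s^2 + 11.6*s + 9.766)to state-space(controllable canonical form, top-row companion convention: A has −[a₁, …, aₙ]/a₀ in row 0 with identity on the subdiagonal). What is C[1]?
Reachable canonical form: C = numerator coefficients (right-aligned, zero-padded to length n).
num = 0.25*s^2 - 0.175*s + 0.025, C = [[0.25, -0.175, 0.025]].
C[1] = -0.175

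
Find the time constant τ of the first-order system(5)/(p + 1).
First-order system: τ = -1/pole. Pole = -1. τ = -1/(-1) = 1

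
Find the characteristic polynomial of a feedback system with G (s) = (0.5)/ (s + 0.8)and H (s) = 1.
Characteristic poly = G_den * H_den + G_num * H_num = (s + 0.8) + (0.5) = s + 1.3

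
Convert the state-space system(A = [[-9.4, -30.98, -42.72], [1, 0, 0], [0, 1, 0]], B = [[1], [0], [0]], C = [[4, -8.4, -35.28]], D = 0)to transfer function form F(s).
F(s) = C(sI - A)⁻¹B + D.
Characteristic polynomial det(sI - A) = s^3 + 9.4*s^2 + 30.98*s + 42.72.
Numerator from C·adj(sI-A)·B + D·det(sI-A) = 4*s^2 - 8.4*s - 35.28.
F(s) = (4*s^2 - 8.4*s - 35.28)/(s^3 + 9.4*s^2 + 30.98*s + 42.72)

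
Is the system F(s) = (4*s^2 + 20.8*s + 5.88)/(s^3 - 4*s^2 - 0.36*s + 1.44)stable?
Denominator: s^3 - 4*s^2 - 0.36*s + 1.44 = (s - 4)(s - 0.6)(s + 0.6). Poles: -0.6, 0.6, 4. All Re(p)<0: No (unstable)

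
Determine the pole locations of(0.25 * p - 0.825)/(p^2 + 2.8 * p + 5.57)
Set denominator = 0: p^2 + 2.8*p + 5.57 = 0 → Poles: -1.4 + 1.9j, -1.4 - 1.9j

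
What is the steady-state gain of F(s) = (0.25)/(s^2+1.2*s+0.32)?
DC gain = F(0) = num(0)/den(0) = 0.25/0.32 = 0.7812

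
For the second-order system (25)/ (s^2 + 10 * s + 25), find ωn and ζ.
Standard form: ωn²/(s²+2ζωn·s+ωn²).
const=25=ωn² → ωn=5, s coeff=10=2ζωn → ζ=1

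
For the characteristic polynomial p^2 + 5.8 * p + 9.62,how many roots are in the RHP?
Poles: -2.9 + 1.1j, -2.9 - 1.1j. RHP poles (Re>0): 0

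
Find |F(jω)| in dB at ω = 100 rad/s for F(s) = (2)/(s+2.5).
Substitute s = j*100: F(j100) = 0.000499688 - 0.0199875j.
|F(j100)| = sqrt(Re² + Im²) = 0.01999.
20*log₁₀(0.01999) = -33.98 dB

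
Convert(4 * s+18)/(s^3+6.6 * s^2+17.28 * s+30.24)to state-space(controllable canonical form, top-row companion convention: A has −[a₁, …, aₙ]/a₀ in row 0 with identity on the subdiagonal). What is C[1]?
Reachable canonical form: C = numerator coefficients (right-aligned, zero-padded to length n).
num = 4*s + 18, C = [[0, 4, 18]].
C[1] = 4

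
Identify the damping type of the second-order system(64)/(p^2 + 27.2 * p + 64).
Standard form: ωn²/(p²+2ζωn·p+ωn²) gives ωn=8, ζ=1.7.
Overdamped (ζ = 1.7 > 1)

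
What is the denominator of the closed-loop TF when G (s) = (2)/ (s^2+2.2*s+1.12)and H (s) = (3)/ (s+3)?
Characteristic poly = G_den * H_den + G_num * H_num = (s^3 + 5.2*s^2 + 7.72*s + 3.36) + (6) = s^3 + 5.2*s^2 + 7.72*s + 9.36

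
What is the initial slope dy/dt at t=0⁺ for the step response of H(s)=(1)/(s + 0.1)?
IVT: y'(0⁺) = lim_{s→∞} s²·Y(s) = lim_{s→∞} s·H(s).
deg(num) = 0, deg(den) = 1, relative degree = 1, so s·H(s) → (leading num)/(leading den) = 1/1 = 1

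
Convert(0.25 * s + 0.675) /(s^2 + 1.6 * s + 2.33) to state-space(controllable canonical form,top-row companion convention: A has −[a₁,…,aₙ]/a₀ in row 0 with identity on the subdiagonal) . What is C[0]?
Reachable canonical form: C = numerator coefficients (right-aligned, zero-padded to length n).
num = 0.25*s + 0.675, C = [[0.25, 0.675]].
C[0] = 0.25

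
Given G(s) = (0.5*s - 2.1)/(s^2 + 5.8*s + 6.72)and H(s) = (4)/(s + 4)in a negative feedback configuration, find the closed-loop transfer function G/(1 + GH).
Closed-loop T = G/(1+GH).
Numerator: G_num * H_den = 0.5*s^2 - 0.1*s - 8.4.
Denominator: G_den * H_den + G_num * H_num = (s^3 + 9.8*s^2 + 29.92*s + 26.88) + (2*s - 8.4) = s^3 + 9.8*s^2 + 31.92*s + 18.48.
T(s) = (0.5*s^2 - 0.1*s - 8.4)/(s^3 + 9.8*s^2 + 31.92*s + 18.48)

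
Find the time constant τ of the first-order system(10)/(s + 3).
First-order system: τ = -1/pole. Pole = -3. τ = -1/(-3) = 0.3333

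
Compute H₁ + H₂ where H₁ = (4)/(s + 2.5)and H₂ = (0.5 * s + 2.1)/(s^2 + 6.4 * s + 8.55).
Parallel: H = H₁ + H₂ = (n₁·d₂ + n₂·d₁)/(d₁·d₂).
n₁·d₂ = 4*s^2 + 25.6*s + 34.2. n₂·d₁ = 0.5*s^2 + 3.35*s + 5.25. Sum = 4.5*s^2 + 28.95*s + 39.45. d₁·d₂ = s^3 + 8.9*s^2 + 24.55*s + 21.375.
H(s) = (4.5*s^2 + 28.95*s + 39.45)/(s^3 + 8.9*s^2 + 24.55*s + 21.375)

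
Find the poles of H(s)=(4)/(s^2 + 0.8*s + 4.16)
Set denominator = 0: s^2 + 0.8*s + 4.16 = 0 → Poles: -0.4 + 2j, -0.4 - 2j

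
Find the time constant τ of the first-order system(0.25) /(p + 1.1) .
First-order system: τ = -1/pole. Pole = -1.1. τ = -1/(-1.1) = 0.9091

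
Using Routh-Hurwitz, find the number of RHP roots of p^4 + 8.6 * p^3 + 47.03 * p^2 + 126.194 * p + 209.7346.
Routh array:
p^4: [1, 47.03, 209.7346]; p^3: [8.6, 126.194]; p^2: [32.3563, 209.7346]; p^1: [70.4485]; p^0: [209.7346]
First column: [1, 8.6, 32.3563, 70.4485, 209.7346]. Sign changes = RHP roots = 0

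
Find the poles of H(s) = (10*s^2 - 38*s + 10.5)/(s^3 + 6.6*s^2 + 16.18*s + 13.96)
Set denominator = 0: s^3 + 6.6*s^2 + 16.18*s + 13.96 = (s + 2)(s^2 + 4.6*s + 6.98) = 0 → Poles: -2, -2.3 + 1.3j, -2.3 - 1.3j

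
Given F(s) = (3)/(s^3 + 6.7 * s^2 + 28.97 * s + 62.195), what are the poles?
Set denominator = 0: s^3 + 6.7*s^2 + 28.97*s + 62.195 = (s + 3.5)(s^2 + 3.2*s + 17.77) = 0 → Poles: -1.6 + 3.9j, -1.6 - 3.9j, -3.5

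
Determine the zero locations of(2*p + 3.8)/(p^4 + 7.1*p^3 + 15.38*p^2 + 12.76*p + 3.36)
Set numerator = 0: 2*p + 3.8 = 0 → Zeros: -1.9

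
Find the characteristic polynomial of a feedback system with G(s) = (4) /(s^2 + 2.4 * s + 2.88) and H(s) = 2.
Characteristic poly = G_den * H_den + G_num * H_num = (s^2 + 2.4*s + 2.88) + (8) = s^2 + 2.4*s + 10.88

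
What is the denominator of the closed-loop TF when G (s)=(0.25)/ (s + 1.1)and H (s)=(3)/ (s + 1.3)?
Characteristic poly = G_den * H_den + G_num * H_num = (s^2 + 2.4*s + 1.43) + (0.75) = s^2 + 2.4*s + 2.18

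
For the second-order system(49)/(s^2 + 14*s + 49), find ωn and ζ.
Standard form: ωn²/(s²+2ζωn·s+ωn²).
const=49=ωn² → ωn=7, s coeff=14=2ζωn → ζ=1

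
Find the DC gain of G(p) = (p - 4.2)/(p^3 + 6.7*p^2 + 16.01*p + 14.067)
DC gain = G(0) = num(0)/den(0) = -4.2/14.067 = -0.2986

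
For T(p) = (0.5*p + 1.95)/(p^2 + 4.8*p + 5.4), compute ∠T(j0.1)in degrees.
Substitute p = j*0.1: T(j0.1) = 0.359754 - 0.022761j.
∠T(j0.1) = atan2(Im, Re) = atan2(-0.022761, 0.359754) = -3.62°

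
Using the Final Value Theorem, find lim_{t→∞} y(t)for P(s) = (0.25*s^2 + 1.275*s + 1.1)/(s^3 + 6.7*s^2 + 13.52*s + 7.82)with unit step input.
FVT: lim_{t→∞} y(t) = lim_{s→0} s*Y(s) where Y(s) = P(s)/s.
= lim_{s→0} P(s) = P(0) = num(0)/den(0) = 1.1/7.82 = 0.1407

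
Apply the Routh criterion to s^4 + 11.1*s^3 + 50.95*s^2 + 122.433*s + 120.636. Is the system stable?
Routh array:
s^4: [1, 50.95, 120.636]; s^3: [11.1, 122.433]; s^2: [39.92, 120.636]; s^1: [88.8894]; s^0: [120.636]
First column: [1, 11.1, 39.92, 88.8894, 120.636]. Sign changes = 0.
Yes, stable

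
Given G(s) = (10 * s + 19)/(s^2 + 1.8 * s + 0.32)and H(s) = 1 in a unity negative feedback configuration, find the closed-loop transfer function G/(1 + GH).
Closed-loop T = G/(1+GH).
Numerator: G_num * H_den = 10*s + 19.
Denominator: G_den * H_den + G_num * H_num = (s^2 + 1.8*s + 0.32) + (10*s + 19) = s^2 + 11.8*s + 19.32.
T(s) = (10*s + 19)/(s^2 + 11.8*s + 19.32)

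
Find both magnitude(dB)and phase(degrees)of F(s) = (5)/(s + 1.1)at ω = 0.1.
Substitute s = j*0.1: F(j0.1) = 4.5082 - 0.409836j.
|F| = 20*log₁₀(sqrt(Re²+Im²)) = 13.12 dB.
∠F = atan2(Im, Re) = -5.19°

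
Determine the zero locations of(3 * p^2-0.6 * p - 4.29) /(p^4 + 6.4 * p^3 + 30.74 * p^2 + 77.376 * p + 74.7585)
Set numerator = 0: 3*p^2 - 0.6*p - 4.29 = 3*(p - 1.3)(p + 1.1) = 0 → Zeros: -1.1, 1.3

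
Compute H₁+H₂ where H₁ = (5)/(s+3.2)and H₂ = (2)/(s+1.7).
Parallel: H = H₁ + H₂ = (n₁·d₂ + n₂·d₁)/(d₁·d₂).
n₁·d₂ = 5*s + 8.5. n₂·d₁ = 2*s + 6.4. Sum = 7*s + 14.9. d₁·d₂ = s^2 + 4.9*s + 5.44.
H(s) = (7*s + 14.9)/(s^2 + 4.9*s + 5.44)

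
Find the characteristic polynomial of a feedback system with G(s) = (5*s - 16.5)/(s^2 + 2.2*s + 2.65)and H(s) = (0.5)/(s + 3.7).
Characteristic poly = G_den * H_den + G_num * H_num = (s^3 + 5.9*s^2 + 10.79*s + 9.805) + (2.5*s - 8.25) = s^3 + 5.9*s^2 + 13.29*s + 1.555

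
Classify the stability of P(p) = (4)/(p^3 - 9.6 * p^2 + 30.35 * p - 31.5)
Denominator: p^3 - 9.6*p^2 + 30.35*p - 31.5 = (p - 2.5)(p - 3.5)(p - 3.6). Poles: 2.5, 3.5, 3.6. Unstable (3 pole(s) in RHP)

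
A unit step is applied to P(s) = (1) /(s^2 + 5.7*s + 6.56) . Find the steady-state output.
FVT: lim_{t→∞} y(t) = lim_{s→0} s*Y(s) where Y(s) = P(s)/s.
= lim_{s→0} P(s) = P(0) = num(0)/den(0) = 1/6.56 = 0.1524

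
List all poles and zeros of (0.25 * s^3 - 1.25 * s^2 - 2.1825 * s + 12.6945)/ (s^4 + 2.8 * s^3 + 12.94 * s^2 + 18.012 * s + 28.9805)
Set denominator = 0: s^4 + 2.8*s^3 + 12.94*s^2 + 18.012*s + 28.9805 = (s^2 + 0.8*s + 7.45)(s^2 + 2*s + 3.89) = 0 → Poles: -0.4 + 2.7j, -0.4 - 2.7j, -1 + 1.7j, -1 - 1.7j
Set numerator = 0: 0.25*s^3 - 1.25*s^2 - 2.1825*s + 12.6945 = 0.25*(s - 3.9)(s - 4.2)(s + 3.1) = 0 → Zeros: -3.1, 3.9, 4.2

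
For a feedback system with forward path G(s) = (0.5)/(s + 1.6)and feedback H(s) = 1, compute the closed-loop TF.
Closed-loop T = G/(1+GH).
Numerator: G_num * H_den = 0.5.
Denominator: G_den * H_den + G_num * H_num = (s + 1.6) + (0.5) = s + 2.1.
T(s) = (0.5)/(s + 2.1)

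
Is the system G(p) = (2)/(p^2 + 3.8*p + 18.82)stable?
Denominator: p^2 + 3.8*p + 18.82. Poles: -1.9 + 3.9j, -1.9 - 3.9j. All Re(p)<0: Yes (stable)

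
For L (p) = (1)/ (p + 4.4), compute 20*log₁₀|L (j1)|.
Substitute p = j*1: L(j1) = 0.21611 - 0.0491159j.
|L(j1)| = sqrt(Re² + Im²) = 0.2216.
20*log₁₀(0.2216) = -13.09 dB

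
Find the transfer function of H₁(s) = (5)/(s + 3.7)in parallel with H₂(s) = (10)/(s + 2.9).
Parallel: H = H₁ + H₂ = (n₁·d₂ + n₂·d₁)/(d₁·d₂).
n₁·d₂ = 5*s + 14.5. n₂·d₁ = 10*s + 37. Sum = 15*s + 51.5. d₁·d₂ = s^2 + 6.6*s + 10.73.
H(s) = (15*s + 51.5)/(s^2 + 6.6*s + 10.73)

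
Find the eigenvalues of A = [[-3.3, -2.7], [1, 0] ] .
Eigenvalues solve det(λI - A) = 0.
Characteristic polynomial: λ^2 + 3.3*λ + 2.7 = 0.
Factor: (λ + 1.5)(λ + 1.8) = 0.
Roots: -1.5, -1.8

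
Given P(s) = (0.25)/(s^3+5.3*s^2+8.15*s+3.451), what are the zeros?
Numerator is a nonzero constant (0.25) → Zeros: none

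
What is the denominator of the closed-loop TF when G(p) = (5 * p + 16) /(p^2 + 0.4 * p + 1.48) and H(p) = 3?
Characteristic poly = G_den * H_den + G_num * H_num = (p^2 + 0.4*p + 1.48) + (15*p + 48) = p^2 + 15.4*p + 49.48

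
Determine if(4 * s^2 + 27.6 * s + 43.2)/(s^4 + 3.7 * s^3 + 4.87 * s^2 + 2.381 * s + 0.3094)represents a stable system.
Denominator: s^4 + 3.7*s^3 + 4.87*s^2 + 2.381*s + 0.3094 = (s + 0.2)(s + 0.7)(s^2 + 2.8*s + 2.21). Poles: -0.2, -0.7, -1.4 + 0.5j, -1.4 - 0.5j. All Re(p)<0: Yes (stable)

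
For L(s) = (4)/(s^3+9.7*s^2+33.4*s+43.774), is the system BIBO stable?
Denominator: s^3 + 9.7*s^2 + 33.4*s + 43.774 = (s + 4.3)(s^2 + 5.4*s + 10.18). Poles: -2.7 + 1.7j, -2.7 - 1.7j, -4.3. All Re(p)<0: Yes (stable)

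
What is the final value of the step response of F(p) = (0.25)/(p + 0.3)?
FVT: lim_{t→∞} y(t) = lim_{p→0} p*Y(p) where Y(p) = F(p)/p.
= lim_{p→0} F(p) = F(0) = num(0)/den(0) = 0.25/0.3 = 0.8333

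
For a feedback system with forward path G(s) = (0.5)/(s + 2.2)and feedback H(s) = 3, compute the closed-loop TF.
Closed-loop T = G/(1+GH).
Numerator: G_num * H_den = 0.5.
Denominator: G_den * H_den + G_num * H_num = (s + 2.2) + (1.5) = s + 3.7.
T(s) = (0.5)/(s + 3.7)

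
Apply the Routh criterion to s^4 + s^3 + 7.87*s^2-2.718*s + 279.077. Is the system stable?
Routh array:
s^4: [1, 7.87, 279.077]; s^3: [1, -2.718]; s^2: [10.588, 279.077]; s^1: [-29.0759]; s^0: [279.077]
First column: [1, 1, 10.588, -29.0759, 279.077]. Sign changes = 2.
No, unstable (2 RHP root(s))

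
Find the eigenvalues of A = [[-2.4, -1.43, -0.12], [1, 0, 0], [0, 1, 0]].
Eigenvalues solve det(λI - A) = 0.
Characteristic polynomial: λ^3 + 2.4*λ^2 + 1.43*λ + 0.12 = 0.
Factor: (λ + 1.5)(λ + 0.1)(λ + 0.8) = 0.
Roots: -0.1, -0.8, -1.5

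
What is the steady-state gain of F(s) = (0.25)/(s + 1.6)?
DC gain = F(0) = num(0)/den(0) = 0.25/1.6 = 0.1562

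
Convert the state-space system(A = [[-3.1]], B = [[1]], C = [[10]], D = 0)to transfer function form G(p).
G(p) = C(pI - A)⁻¹B + D.
Characteristic polynomial det(pI - A) = p + 3.1.
Numerator from C·adj(pI-A)·B + D·det(pI-A) = 10.
G(p) = (10)/(p + 3.1)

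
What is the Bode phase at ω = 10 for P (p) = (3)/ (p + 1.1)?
Substitute p = j*10: P(j10) = 0.0326055 - 0.296413j.
∠P(j10) = atan2(Im, Re) = atan2(-0.296413, 0.0326055) = -83.72°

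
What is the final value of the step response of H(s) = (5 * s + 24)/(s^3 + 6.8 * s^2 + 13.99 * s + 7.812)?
FVT: lim_{t→∞} y(t) = lim_{s→0} s*Y(s) where Y(s) = H(s)/s.
= lim_{s→0} H(s) = H(0) = num(0)/den(0) = 24/7.812 = 3.072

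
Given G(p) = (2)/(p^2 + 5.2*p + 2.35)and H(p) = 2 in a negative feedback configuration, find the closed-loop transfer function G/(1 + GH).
Closed-loop T = G/(1+GH).
Numerator: G_num * H_den = 2.
Denominator: G_den * H_den + G_num * H_num = (p^2 + 5.2*p + 2.35) + (4) = p^2 + 5.2*p + 6.35.
T(p) = (2)/(p^2 + 5.2*p + 6.35)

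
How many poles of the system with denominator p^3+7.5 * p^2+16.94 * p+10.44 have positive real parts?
p^3 + 7.5*p^2 + 16.94*p + 10.44 = (p + 3.6)(p + 1)(p + 2.9). Poles: -1, -2.9, -3.6. RHP poles (Re>0): 0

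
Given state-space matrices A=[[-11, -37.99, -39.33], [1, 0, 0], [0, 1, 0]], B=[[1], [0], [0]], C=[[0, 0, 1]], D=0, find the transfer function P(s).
P(s) = C(sI - A)⁻¹B + D.
Characteristic polynomial det(sI - A) = s^3 + 11*s^2 + 37.99*s + 39.33.
Numerator from C·adj(sI-A)·B + D·det(sI-A) = 1.
P(s) = (1)/(s^3 + 11*s^2 + 37.99*s + 39.33)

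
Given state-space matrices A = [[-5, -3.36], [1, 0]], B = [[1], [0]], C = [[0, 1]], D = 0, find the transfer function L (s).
L(s) = C(sI - A)⁻¹B + D.
Characteristic polynomial det(sI - A) = s^2 + 5*s + 3.36.
Numerator from C·adj(sI-A)·B + D·det(sI-A) = 1.
L(s) = (1)/(s^2 + 5*s + 3.36)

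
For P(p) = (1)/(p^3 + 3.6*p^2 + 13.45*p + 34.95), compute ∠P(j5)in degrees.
Substitute p = j*5: P(j5) = -0.00864809 + 0.00907225j.
∠P(j5) = atan2(Im, Re) = atan2(0.00907225, -0.00864809) = 133.63° (principal value).
Summing the individual angle contributions Σ∠(j5 − zᵢ) − Σ∠(j5 − pₖ) over the 0 zero(s) and 3 pole(s), each followed continuously from ω = 0 (DC phase referenced to (−180°, 180°]), gives -226.37°, i.e. the principal value - 360°. Continuous Bode phase = -226.37°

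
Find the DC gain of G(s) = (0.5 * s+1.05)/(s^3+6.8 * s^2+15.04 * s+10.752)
DC gain = G(0) = num(0)/den(0) = 1.05/10.752 = 0.09766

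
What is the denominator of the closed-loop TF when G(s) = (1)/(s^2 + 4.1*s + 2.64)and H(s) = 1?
Characteristic poly = G_den * H_den + G_num * H_num = (s^2 + 4.1*s + 2.64) + (1) = s^2 + 4.1*s + 3.64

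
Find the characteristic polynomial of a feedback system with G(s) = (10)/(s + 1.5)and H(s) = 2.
Characteristic poly = G_den * H_den + G_num * H_num = (s + 1.5) + (20) = s + 21.5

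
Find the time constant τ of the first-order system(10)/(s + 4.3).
First-order system: τ = -1/pole. Pole = -4.3. τ = -1/(-4.3) = 0.2326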